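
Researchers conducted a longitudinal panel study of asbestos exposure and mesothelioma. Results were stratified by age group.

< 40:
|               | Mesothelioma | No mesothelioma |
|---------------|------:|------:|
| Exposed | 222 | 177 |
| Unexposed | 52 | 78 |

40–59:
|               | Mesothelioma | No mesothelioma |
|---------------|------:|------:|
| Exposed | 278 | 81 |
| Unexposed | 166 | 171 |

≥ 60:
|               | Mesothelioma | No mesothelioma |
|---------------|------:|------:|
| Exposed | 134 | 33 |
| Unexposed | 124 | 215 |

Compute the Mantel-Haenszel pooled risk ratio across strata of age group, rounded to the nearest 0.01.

RR_MH = Σ(aᵢ·n₀ᵢ/nᵢ) / Σ(cᵢ·n₁ᵢ/nᵢ), with n₁ᵢ = aᵢ+bᵢ (exposed), n₀ᵢ = cᵢ+dᵢ (unexposed), nᵢ = n₁ᵢ+n₀ᵢ.
Stratum 1 (< 40): n₁ = 399, n₀ = 130, n = 529; a·n₀/n = 222·130/529 = 54.5558; c·n₁/n = 52·399/529 = 39.2212
Stratum 2 (40–59): n₁ = 359, n₀ = 337, n = 696; a·n₀/n = 278·337/696 = 134.6063; c·n₁/n = 166·359/696 = 85.6236
Stratum 3 (≥ 60): n₁ = 167, n₀ = 339, n = 506; a·n₀/n = 134·339/506 = 89.7747; c·n₁/n = 124·167/506 = 40.9249
RR_MH = (54.5558 + 134.6063 + 89.7747) / (39.2212 + 85.6236 + 40.9249) = 278.9368 / 165.7696 = 1.68268

1.68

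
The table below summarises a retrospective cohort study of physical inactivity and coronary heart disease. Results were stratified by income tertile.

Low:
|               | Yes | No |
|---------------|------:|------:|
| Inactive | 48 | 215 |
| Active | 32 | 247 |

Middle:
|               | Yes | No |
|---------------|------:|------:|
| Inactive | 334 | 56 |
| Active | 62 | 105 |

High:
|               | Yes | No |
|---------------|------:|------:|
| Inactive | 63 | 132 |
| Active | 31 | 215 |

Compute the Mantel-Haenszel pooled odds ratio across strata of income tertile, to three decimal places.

OR_MH = Σ(aᵢdᵢ/nᵢ) / Σ(bᵢcᵢ/nᵢ), where nᵢ is the stratum total.
Stratum 1 (Low): n = 542; a·d/n = 48·247/542 = 21.8745; b·c/n = 215·32/542 = 12.6937
Stratum 2 (Middle): n = 557; a·d/n = 334·105/557 = 62.9623; b·c/n = 56·62/557 = 6.2334
Stratum 3 (High): n = 441; a·d/n = 63·215/441 = 30.7143; b·c/n = 132·31/441 = 9.2789
OR_MH = (21.8745 + 62.9623 + 30.7143) / (12.6937 + 6.2334 + 9.2789) = 115.5511 / 28.2060 = 4.09668

4.097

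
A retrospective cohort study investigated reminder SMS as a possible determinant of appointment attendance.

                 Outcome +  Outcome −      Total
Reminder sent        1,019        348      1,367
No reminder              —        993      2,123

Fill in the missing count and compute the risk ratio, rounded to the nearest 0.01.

The missing cell is in the unexposed row: 2123 − 993 = 1130.
So a = 1019, b = 348, c = 1130, d = 993.
RR = [a/(a+b)] / [c/(c+d)] = (1019/1367) / (1130/2123) = 0.74543/0.53227 = 1.40048

1.40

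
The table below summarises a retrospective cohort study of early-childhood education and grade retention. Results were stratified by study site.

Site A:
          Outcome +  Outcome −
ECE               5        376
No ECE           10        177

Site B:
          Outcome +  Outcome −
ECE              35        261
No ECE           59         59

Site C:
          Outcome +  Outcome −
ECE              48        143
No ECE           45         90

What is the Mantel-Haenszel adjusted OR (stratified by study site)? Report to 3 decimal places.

0.312

OR_MH = Σ(aᵢdᵢ/nᵢ) / Σ(bᵢcᵢ/nᵢ), where nᵢ is the stratum total.
Stratum 1 (Site A): n = 568; a·d/n = 5·177/568 = 1.5581; b·c/n = 376·10/568 = 6.6197
Stratum 2 (Site B): n = 414; a·d/n = 35·59/414 = 4.9879; b·c/n = 261·59/414 = 37.1957
Stratum 3 (Site C): n = 326; a·d/n = 48·90/326 = 13.2515; b·c/n = 143·45/326 = 19.7393
OR_MH = (1.5581 + 4.9879 + 13.2515) / (6.6197 + 37.1957 + 19.7393) = 19.7976 / 63.5546 = 0.31150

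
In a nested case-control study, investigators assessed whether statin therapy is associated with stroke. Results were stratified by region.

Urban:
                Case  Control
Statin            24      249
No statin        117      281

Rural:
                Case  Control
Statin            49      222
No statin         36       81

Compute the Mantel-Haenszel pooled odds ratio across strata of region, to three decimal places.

0.317

OR_MH = Σ(aᵢdᵢ/nᵢ) / Σ(bᵢcᵢ/nᵢ), where nᵢ is the stratum total.
Stratum 1 (Urban): n = 671; a·d/n = 24·281/671 = 10.0507; b·c/n = 249·117/671 = 43.4173
Stratum 2 (Rural): n = 388; a·d/n = 49·81/388 = 10.2294; b·c/n = 222·36/388 = 20.5979
OR_MH = (10.0507 + 10.2294) / (43.4173 + 20.5979) = 20.2801 / 64.0152 = 0.31680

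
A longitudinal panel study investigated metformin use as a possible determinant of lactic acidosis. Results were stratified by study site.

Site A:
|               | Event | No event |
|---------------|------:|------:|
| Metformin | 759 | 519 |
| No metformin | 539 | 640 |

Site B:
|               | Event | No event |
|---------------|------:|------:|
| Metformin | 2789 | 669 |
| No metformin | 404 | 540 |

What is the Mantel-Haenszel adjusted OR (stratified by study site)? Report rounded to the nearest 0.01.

OR_MH = Σ(aᵢdᵢ/nᵢ) / Σ(bᵢcᵢ/nᵢ), where nᵢ is the stratum total.
Stratum 1 (Site A): n = 2457; a·d/n = 759·640/2457 = 197.7045; b·c/n = 519·539/2457 = 113.8547
Stratum 2 (Site B): n = 4402; a·d/n = 2789·540/4402 = 342.1308; b·c/n = 669·404/4402 = 61.3985
OR_MH = (197.7045 + 342.1308) / (113.8547 + 61.3985) = 539.8354 / 175.2532 = 3.08032

3.08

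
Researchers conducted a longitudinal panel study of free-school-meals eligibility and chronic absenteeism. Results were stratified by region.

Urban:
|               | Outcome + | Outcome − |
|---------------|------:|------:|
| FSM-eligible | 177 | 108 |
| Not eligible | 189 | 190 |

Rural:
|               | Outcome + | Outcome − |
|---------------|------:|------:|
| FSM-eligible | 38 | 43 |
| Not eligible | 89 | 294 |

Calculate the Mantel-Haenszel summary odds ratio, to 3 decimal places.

1.917

OR_MH = Σ(aᵢdᵢ/nᵢ) / Σ(bᵢcᵢ/nᵢ), where nᵢ is the stratum total.
Stratum 1 (Urban): n = 664; a·d/n = 177·190/664 = 50.6476; b·c/n = 108·189/664 = 30.7410
Stratum 2 (Rural): n = 464; a·d/n = 38·294/464 = 24.0776; b·c/n = 43·89/464 = 8.2478
OR_MH = (50.6476 + 24.0776) / (30.7410 + 8.2478) = 74.7252 / 38.9888 = 1.91658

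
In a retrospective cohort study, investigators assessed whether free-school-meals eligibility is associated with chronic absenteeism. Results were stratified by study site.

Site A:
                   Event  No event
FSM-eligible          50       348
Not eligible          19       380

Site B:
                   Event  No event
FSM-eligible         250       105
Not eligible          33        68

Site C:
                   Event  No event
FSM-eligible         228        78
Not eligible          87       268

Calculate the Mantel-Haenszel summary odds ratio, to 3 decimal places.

OR_MH = Σ(aᵢdᵢ/nᵢ) / Σ(bᵢcᵢ/nᵢ), where nᵢ is the stratum total.
Stratum 1 (Site A): n = 797; a·d/n = 50·380/797 = 23.8394; b·c/n = 348·19/797 = 8.2961
Stratum 2 (Site B): n = 456; a·d/n = 250·68/456 = 37.2807; b·c/n = 105·33/456 = 7.5987
Stratum 3 (Site C): n = 661; a·d/n = 228·268/661 = 92.4418; b·c/n = 78·87/661 = 10.2663
OR_MH = (23.8394 + 37.2807 + 92.4418) / (8.2961 + 7.5987 + 10.2663) = 153.5619 / 26.1611 = 5.86986

5.870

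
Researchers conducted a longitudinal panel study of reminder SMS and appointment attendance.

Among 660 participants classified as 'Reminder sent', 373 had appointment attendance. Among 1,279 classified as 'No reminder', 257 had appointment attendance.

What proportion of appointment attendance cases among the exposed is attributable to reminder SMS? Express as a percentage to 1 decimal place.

64.4

From the description: a = 373, b = 287, c = 257, d = 1022.
Risk in exposed = 373/660 = 0.56515; risk in unexposed = 257/1279 = 0.20094.
RR = 0.56515/0.20094 = 2.81256
AR% = (RR − 1)/RR × 100 = (2.81256 − 1)/2.81256 × 100 = 64.4452%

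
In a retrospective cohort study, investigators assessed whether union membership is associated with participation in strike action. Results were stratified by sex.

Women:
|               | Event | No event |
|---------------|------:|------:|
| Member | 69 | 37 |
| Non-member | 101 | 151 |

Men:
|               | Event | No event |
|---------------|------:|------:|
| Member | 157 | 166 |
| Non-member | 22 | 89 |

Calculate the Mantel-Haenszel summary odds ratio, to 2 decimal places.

3.25

OR_MH = Σ(aᵢdᵢ/nᵢ) / Σ(bᵢcᵢ/nᵢ), where nᵢ is the stratum total.
Stratum 1 (Women): n = 358; a·d/n = 69·151/358 = 29.1034; b·c/n = 37·101/358 = 10.4385
Stratum 2 (Men): n = 434; a·d/n = 157·89/434 = 32.1959; b·c/n = 166·22/434 = 8.4147
OR_MH = (29.1034 + 32.1959) / (10.4385 + 8.4147) = 61.2992 / 18.8533 = 3.25138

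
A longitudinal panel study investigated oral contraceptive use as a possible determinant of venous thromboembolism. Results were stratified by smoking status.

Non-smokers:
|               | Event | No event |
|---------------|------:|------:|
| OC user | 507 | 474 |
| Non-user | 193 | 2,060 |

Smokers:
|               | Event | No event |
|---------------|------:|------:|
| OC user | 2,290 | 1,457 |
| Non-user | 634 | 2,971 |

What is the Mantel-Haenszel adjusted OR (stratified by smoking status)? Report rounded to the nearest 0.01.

OR_MH = Σ(aᵢdᵢ/nᵢ) / Σ(bᵢcᵢ/nᵢ), where nᵢ is the stratum total.
Stratum 1 (Non-smokers): n = 3234; a·d/n = 507·2060/3234 = 322.9499; b·c/n = 474·193/3234 = 28.2876
Stratum 2 (Smokers): n = 7352; a·d/n = 2290·2971/7352 = 925.4067; b·c/n = 1457·634/7352 = 125.6445
OR_MH = (322.9499 + 925.4067) / (28.2876 + 125.6445) = 1248.3566 / 153.9320 = 8.10979

8.11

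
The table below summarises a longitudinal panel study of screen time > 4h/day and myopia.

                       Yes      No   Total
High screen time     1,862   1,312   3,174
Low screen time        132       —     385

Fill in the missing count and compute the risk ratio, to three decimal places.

The missing cell is in the unexposed row: 385 − 132 = 253.
So a = 1862, b = 1312, c = 132, d = 253.
RR = [a/(a+b)] / [c/(c+d)] = (1862/3174) / (132/385) = 0.58664/0.34286 = 1.71104

1.711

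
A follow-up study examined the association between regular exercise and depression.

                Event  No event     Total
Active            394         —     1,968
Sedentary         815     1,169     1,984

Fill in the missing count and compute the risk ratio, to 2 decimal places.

0.49

The missing cell is in the exposed row: 1968 − 394 = 1574.
So a = 394, b = 1574, c = 815, d = 1169.
RR = [a/(a+b)] / [c/(c+d)] = (394/1968) / (815/1984) = 0.20020/0.41079 = 0.48737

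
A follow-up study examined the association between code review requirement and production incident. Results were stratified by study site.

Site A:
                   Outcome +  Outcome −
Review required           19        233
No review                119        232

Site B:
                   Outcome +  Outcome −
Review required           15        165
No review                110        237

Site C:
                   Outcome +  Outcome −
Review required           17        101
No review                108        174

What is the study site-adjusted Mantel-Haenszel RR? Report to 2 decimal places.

RR_MH = Σ(aᵢ·n₀ᵢ/nᵢ) / Σ(cᵢ·n₁ᵢ/nᵢ), with n₁ᵢ = aᵢ+bᵢ (exposed), n₀ᵢ = cᵢ+dᵢ (unexposed), nᵢ = n₁ᵢ+n₀ᵢ.
Stratum 1 (Site A): n₁ = 252, n₀ = 351, n = 603; a·n₀/n = 19·351/603 = 11.0597; c·n₁/n = 119·252/603 = 49.7313
Stratum 2 (Site B): n₁ = 180, n₀ = 347, n = 527; a·n₀/n = 15·347/527 = 9.8767; c·n₁/n = 110·180/527 = 37.5712
Stratum 3 (Site C): n₁ = 118, n₀ = 282, n = 400; a·n₀/n = 17·282/400 = 11.9850; c·n₁/n = 108·118/400 = 31.8600
RR_MH = (11.0597 + 9.8767 + 11.9850) / (49.7313 + 37.5712 + 31.8600) = 32.9214 / 119.1625 = 0.27627

0.28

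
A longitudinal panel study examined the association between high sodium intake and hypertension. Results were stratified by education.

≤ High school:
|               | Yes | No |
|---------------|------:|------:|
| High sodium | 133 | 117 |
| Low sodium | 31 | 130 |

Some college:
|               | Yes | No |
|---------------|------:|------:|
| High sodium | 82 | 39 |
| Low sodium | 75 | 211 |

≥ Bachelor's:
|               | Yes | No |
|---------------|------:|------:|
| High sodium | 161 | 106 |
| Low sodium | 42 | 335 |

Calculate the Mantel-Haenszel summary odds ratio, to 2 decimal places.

OR_MH = Σ(aᵢdᵢ/nᵢ) / Σ(bᵢcᵢ/nᵢ), where nᵢ is the stratum total.
Stratum 1 (≤ High school): n = 411; a·d/n = 133·130/411 = 42.0681; b·c/n = 117·31/411 = 8.8248
Stratum 2 (Some college): n = 407; a·d/n = 82·211/407 = 42.5111; b·c/n = 39·75/407 = 7.1867
Stratum 3 (≥ Bachelor's): n = 644; a·d/n = 161·335/644 = 83.7500; b·c/n = 106·42/644 = 6.9130
OR_MH = (42.0681 + 42.5111 + 83.7500) / (8.8248 + 7.1867 + 6.9130) = 168.3292 / 22.9246 = 7.34273

7.34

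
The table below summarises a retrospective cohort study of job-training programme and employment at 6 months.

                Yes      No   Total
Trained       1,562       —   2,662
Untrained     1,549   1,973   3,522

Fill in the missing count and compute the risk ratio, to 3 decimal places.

1.334

The missing cell is in the exposed row: 2662 − 1562 = 1100.
So a = 1562, b = 1100, c = 1549, d = 1973.
RR = [a/(a+b)] / [c/(c+d)] = (1562/2662) / (1549/3522) = 0.58678/0.43981 = 1.33417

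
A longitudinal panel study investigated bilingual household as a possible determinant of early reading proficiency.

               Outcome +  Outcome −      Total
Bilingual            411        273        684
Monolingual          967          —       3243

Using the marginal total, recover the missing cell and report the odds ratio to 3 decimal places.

3.543

The missing cell is in the unexposed row: 3243 − 967 = 2276.
So a = 411, b = 273, c = 967, d = 2276.
OR = (a·d)/(b·c) = (411 × 2276) / (273 × 967) = 935436 / 263991 = 3.54344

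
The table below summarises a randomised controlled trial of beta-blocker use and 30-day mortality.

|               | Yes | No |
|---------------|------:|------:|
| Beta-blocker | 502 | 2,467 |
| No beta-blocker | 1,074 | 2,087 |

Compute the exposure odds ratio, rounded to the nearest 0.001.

Cells: a = 502, b = 2467, c = 1074, d = 2087.
OR = (a·d)/(b·c) = (502 × 2087) / (2467 × 1074) = 1047674 / 2649558 = 0.39541
Exposure is associated with lower odds of 30-day mortality (OR = 0.40 < 1).

0.395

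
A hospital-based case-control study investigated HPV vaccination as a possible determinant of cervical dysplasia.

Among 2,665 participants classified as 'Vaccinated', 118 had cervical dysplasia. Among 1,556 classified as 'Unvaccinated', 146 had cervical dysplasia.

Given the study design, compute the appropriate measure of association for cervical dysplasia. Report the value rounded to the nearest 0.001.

From the description: a = 118, b = 2547, c = 146, d = 1410.
This is a hospital-based case-control study: participants were sampled on outcome status, so risks in the source population cannot be estimated directly — relative risk is not valid here. The odds ratio is the appropriate measure.
OR = (a·d)/(b·c) = (118 × 1410) / (2547 × 146) = 166380 / 371862 = 0.44742

0.447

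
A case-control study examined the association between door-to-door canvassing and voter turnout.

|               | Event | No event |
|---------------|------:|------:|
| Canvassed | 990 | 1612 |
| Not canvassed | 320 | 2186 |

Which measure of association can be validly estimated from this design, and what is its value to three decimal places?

4.195

Cells: a = 990, b = 1612, c = 320, d = 2186.
This is a case-control study: participants were sampled on outcome status, so risks in the source population cannot be estimated directly — relative risk is not valid here. The odds ratio is the appropriate measure.
OR = (a·d)/(b·c) = (990 × 2186) / (1612 × 320) = 2164140 / 515840 = 4.19537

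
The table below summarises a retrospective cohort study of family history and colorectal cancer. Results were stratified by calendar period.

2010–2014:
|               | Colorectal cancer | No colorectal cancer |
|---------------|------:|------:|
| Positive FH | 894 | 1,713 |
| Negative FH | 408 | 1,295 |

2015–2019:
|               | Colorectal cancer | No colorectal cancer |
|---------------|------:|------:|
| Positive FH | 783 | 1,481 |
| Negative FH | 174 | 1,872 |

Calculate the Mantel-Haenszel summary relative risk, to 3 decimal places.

2.144

RR_MH = Σ(aᵢ·n₀ᵢ/nᵢ) / Σ(cᵢ·n₁ᵢ/nᵢ), with n₁ᵢ = aᵢ+bᵢ (exposed), n₀ᵢ = cᵢ+dᵢ (unexposed), nᵢ = n₁ᵢ+n₀ᵢ.
Stratum 1 (2010–2014): n₁ = 2607, n₀ = 1703, n = 4310; a·n₀/n = 894·1703/4310 = 353.2441; c·n₁/n = 408·2607/4310 = 246.7879
Stratum 2 (2015–2019): n₁ = 2264, n₀ = 2046, n = 4310; a·n₀/n = 783·2046/4310 = 371.6979; c·n₁/n = 174·2264/4310 = 91.4005
RR_MH = (353.2441 + 371.6979) / (246.7879 + 91.4005) = 724.9420 / 338.1884 = 2.14360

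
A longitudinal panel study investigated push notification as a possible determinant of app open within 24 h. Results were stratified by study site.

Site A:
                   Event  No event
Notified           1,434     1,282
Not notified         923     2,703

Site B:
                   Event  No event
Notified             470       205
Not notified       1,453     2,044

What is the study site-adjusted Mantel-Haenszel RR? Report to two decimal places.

RR_MH = Σ(aᵢ·n₀ᵢ/nᵢ) / Σ(cᵢ·n₁ᵢ/nᵢ), with n₁ᵢ = aᵢ+bᵢ (exposed), n₀ᵢ = cᵢ+dᵢ (unexposed), nᵢ = n₁ᵢ+n₀ᵢ.
Stratum 1 (Site A): n₁ = 2716, n₀ = 3626, n = 6342; a·n₀/n = 1434·3626/6342 = 819.8808; c·n₁/n = 923·2716/6342 = 395.2804
Stratum 2 (Site B): n₁ = 675, n₀ = 3497, n = 4172; a·n₀/n = 470·3497/4172 = 393.9573; c·n₁/n = 1453·675/4172 = 235.0851
RR_MH = (819.8808 + 393.9573) / (395.2804 + 235.0851) = 1213.8381 / 630.3654 = 1.92561

1.93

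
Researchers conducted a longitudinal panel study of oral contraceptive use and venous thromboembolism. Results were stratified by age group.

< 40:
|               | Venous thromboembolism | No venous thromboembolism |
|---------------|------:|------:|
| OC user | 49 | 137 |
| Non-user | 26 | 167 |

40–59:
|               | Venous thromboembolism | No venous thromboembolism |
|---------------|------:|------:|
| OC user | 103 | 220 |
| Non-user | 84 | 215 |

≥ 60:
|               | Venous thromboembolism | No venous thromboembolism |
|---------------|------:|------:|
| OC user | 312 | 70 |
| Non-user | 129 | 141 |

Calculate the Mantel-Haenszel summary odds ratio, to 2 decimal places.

OR_MH = Σ(aᵢdᵢ/nᵢ) / Σ(bᵢcᵢ/nᵢ), where nᵢ is the stratum total.
Stratum 1 (< 40): n = 379; a·d/n = 49·167/379 = 21.5910; b·c/n = 137·26/379 = 9.3984
Stratum 2 (40–59): n = 622; a·d/n = 103·215/622 = 35.6029; b·c/n = 220·84/622 = 29.7106
Stratum 3 (≥ 60): n = 652; a·d/n = 312·141/652 = 67.4724; b·c/n = 70·129/652 = 13.8497
OR_MH = (21.5910 + 35.6029 + 67.4724) / (9.3984 + 29.7106 + 13.8497) = 124.6663 / 52.9587 = 2.35403

2.35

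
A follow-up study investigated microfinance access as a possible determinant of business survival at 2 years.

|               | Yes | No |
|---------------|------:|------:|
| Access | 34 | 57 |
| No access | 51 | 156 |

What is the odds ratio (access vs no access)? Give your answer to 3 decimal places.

Cells: a = 34, b = 57, c = 51, d = 156.
OR = (a·d)/(b·c) = (34 × 156) / (57 × 51) = 5304 / 2907 = 1.82456
The odds of business survival at 2 years are about 1.82 times as high in the access group.

1.825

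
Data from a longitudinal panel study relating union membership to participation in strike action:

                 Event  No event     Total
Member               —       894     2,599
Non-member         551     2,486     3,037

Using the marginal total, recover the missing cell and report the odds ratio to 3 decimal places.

The missing cell is in the exposed row: 2599 − 894 = 1705.
So a = 1705, b = 894, c = 551, d = 2486.
OR = (a·d)/(b·c) = (1705 × 2486) / (894 × 551) = 4238630 / 492594 = 8.60471

8.605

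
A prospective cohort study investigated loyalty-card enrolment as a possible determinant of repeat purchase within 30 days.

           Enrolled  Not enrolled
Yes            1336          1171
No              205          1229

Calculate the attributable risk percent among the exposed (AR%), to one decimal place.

Reading the table with exposure as columns: a = 1336 (Enrolled, case), b = 205 (Enrolled, non-case), c = 1171 (Not enrolled, case), d = 1229.
Risk in exposed = 1336/1541 = 0.86697; risk in unexposed = 1171/2400 = 0.48792.
RR = 0.86697/0.48792 = 1.77688
AR% = (RR − 1)/RR × 100 = (1.77688 − 1)/1.77688 × 100 = 43.7216%

43.7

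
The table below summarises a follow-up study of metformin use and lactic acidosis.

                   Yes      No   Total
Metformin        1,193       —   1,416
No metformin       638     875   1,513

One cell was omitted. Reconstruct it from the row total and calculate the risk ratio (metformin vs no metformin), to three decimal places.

1.998

The missing cell is in the exposed row: 1416 − 1193 = 223.
So a = 1193, b = 223, c = 638, d = 875.
RR = [a/(a+b)] / [c/(c+d)] = (1193/1416) / (638/1513) = 0.84251/0.42168 = 1.99800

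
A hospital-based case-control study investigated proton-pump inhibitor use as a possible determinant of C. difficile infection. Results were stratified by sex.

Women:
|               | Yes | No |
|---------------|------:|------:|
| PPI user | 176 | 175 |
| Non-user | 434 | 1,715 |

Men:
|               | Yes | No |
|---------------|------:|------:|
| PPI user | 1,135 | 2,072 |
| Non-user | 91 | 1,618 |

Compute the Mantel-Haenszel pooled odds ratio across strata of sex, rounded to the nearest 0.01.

7.19

OR_MH = Σ(aᵢdᵢ/nᵢ) / Σ(bᵢcᵢ/nᵢ), where nᵢ is the stratum total.
Stratum 1 (Women): n = 2500; a·d/n = 176·1715/2500 = 120.7360; b·c/n = 175·434/2500 = 30.3800
Stratum 2 (Men): n = 4916; a·d/n = 1135·1618/4916 = 373.5618; b·c/n = 2072·91/4916 = 38.3548
OR_MH = (120.7360 + 373.5618) / (30.3800 + 38.3548) = 494.2978 / 68.7348 = 7.19138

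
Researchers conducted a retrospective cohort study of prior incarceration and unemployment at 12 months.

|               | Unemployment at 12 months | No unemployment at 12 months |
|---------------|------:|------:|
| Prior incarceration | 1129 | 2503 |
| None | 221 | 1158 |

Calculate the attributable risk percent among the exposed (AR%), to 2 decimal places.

Cells: a = 1129, b = 2503, c = 221, d = 1158.
Risk in exposed = 1129/3632 = 0.31085; risk in unexposed = 221/1379 = 0.16026.
RR = 0.31085/0.16026 = 1.93964
AR% = (RR − 1)/RR × 100 = (1.93964 − 1)/1.93964 × 100 = 48.4439%

48.44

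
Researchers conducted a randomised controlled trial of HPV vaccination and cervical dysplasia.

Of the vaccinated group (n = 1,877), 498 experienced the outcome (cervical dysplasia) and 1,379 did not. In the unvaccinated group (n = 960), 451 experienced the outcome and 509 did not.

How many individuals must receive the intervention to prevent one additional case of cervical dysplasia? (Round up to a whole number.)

5

Risk in treated group = 498/1877 = 0.26532; risk in control = 451/960 = 0.46979.
Absolute risk reduction = 0.46979 − 0.26532 = 0.20447
NNT = 1 / ARR = 1 / 0.20447 = 4.891 → round up → 5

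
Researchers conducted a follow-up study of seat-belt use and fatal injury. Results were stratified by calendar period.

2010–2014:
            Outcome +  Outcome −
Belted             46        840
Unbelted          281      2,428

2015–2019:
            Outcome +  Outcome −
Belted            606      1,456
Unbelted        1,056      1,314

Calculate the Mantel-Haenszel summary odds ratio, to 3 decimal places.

0.511

OR_MH = Σ(aᵢdᵢ/nᵢ) / Σ(bᵢcᵢ/nᵢ), where nᵢ is the stratum total.
Stratum 1 (2010–2014): n = 3595; a·d/n = 46·2428/3595 = 31.0676; b·c/n = 840·281/3595 = 65.6579
Stratum 2 (2015–2019): n = 4432; a·d/n = 606·1314/4432 = 179.6670; b·c/n = 1456·1056/4432 = 346.9170
OR_MH = (31.0676 + 179.6670) / (65.6579 + 346.9170) = 210.7346 / 412.5748 = 0.51078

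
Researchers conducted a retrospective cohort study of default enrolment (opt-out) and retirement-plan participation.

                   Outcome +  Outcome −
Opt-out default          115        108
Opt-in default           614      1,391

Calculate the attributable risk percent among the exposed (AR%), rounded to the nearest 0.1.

Cells: a = 115, b = 108, c = 614, d = 1391.
Risk in exposed = 115/223 = 0.51570; risk in unexposed = 614/2005 = 0.30623.
RR = 0.51570/0.30623 = 1.68399
AR% = (RR − 1)/RR × 100 = (1.68399 − 1)/1.68399 × 100 = 40.6172%

40.6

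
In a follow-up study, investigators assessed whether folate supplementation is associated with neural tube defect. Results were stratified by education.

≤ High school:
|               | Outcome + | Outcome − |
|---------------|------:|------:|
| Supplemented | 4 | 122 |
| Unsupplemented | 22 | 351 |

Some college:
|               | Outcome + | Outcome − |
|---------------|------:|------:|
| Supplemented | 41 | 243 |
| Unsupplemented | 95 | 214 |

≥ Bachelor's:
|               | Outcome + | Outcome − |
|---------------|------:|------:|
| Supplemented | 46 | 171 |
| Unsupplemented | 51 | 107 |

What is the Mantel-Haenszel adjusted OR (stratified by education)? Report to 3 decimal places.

0.455

OR_MH = Σ(aᵢdᵢ/nᵢ) / Σ(bᵢcᵢ/nᵢ), where nᵢ is the stratum total.
Stratum 1 (≤ High school): n = 499; a·d/n = 4·351/499 = 2.8136; b·c/n = 122·22/499 = 5.3788
Stratum 2 (Some college): n = 593; a·d/n = 41·214/593 = 14.7960; b·c/n = 243·95/593 = 38.9292
Stratum 3 (≥ Bachelor's): n = 375; a·d/n = 46·107/375 = 13.1253; b·c/n = 171·51/375 = 23.2560
OR_MH = (2.8136 + 14.7960 + 13.1253) / (5.3788 + 38.9292 + 23.2560) = 30.7349 / 67.5639 = 0.45490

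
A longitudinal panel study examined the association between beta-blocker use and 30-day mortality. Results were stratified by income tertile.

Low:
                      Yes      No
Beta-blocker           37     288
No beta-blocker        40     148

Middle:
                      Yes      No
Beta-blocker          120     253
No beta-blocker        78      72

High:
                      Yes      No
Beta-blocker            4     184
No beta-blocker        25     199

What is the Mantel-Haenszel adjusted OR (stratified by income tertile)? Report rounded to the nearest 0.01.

OR_MH = Σ(aᵢdᵢ/nᵢ) / Σ(bᵢcᵢ/nᵢ), where nᵢ is the stratum total.
Stratum 1 (Low): n = 513; a·d/n = 37·148/513 = 10.6745; b·c/n = 288·40/513 = 22.4561
Stratum 2 (Middle): n = 523; a·d/n = 120·72/523 = 16.5201; b·c/n = 253·78/523 = 37.7323
Stratum 3 (High): n = 412; a·d/n = 4·199/412 = 1.9320; b·c/n = 184·25/412 = 11.1650
OR_MH = (10.6745 + 16.5201 + 1.9320) / (22.4561 + 37.7323 + 11.1650) = 29.1266 / 71.3535 = 0.40820

0.41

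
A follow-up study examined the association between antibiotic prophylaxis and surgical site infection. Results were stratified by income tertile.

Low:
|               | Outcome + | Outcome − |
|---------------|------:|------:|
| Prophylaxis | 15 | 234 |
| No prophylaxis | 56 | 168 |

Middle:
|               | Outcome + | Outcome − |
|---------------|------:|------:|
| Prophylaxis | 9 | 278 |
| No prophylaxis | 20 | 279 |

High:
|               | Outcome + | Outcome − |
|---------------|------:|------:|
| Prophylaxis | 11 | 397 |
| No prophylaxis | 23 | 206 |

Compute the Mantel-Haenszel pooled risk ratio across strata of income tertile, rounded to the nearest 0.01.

0.29

RR_MH = Σ(aᵢ·n₀ᵢ/nᵢ) / Σ(cᵢ·n₁ᵢ/nᵢ), with n₁ᵢ = aᵢ+bᵢ (exposed), n₀ᵢ = cᵢ+dᵢ (unexposed), nᵢ = n₁ᵢ+n₀ᵢ.
Stratum 1 (Low): n₁ = 249, n₀ = 224, n = 473; a·n₀/n = 15·224/473 = 7.1036; c·n₁/n = 56·249/473 = 29.4799
Stratum 2 (Middle): n₁ = 287, n₀ = 299, n = 586; a·n₀/n = 9·299/586 = 4.5922; c·n₁/n = 20·287/586 = 9.7952
Stratum 3 (High): n₁ = 408, n₀ = 229, n = 637; a·n₀/n = 11·229/637 = 3.9545; c·n₁/n = 23·408/637 = 14.7316
RR_MH = (7.1036 + 4.5922 + 3.9545) / (29.4799 + 9.7952 + 14.7316) = 15.6502 / 54.0067 = 0.28978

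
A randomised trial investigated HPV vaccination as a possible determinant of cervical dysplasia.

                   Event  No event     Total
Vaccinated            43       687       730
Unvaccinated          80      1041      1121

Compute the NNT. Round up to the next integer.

81

Risk in treated group = 43/730 = 0.05890; risk in control = 80/1121 = 0.07136.
Absolute risk reduction = 0.07136 − 0.05890 = 0.01246
NNT = 1 / ARR = 1 / 0.01246 = 80.252 → round up → 81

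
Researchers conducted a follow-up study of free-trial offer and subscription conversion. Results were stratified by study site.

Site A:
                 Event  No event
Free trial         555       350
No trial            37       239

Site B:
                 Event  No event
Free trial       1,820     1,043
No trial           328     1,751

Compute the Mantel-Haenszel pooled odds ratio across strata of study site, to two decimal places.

9.44

OR_MH = Σ(aᵢdᵢ/nᵢ) / Σ(bᵢcᵢ/nᵢ), where nᵢ is the stratum total.
Stratum 1 (Site A): n = 1181; a·d/n = 555·239/1181 = 112.3158; b·c/n = 350·37/1181 = 10.9653
Stratum 2 (Site B): n = 4942; a·d/n = 1820·1751/4942 = 644.8442; b·c/n = 1043·328/4942 = 69.2238
OR_MH = (112.3158 + 644.8442) / (10.9653 + 69.2238) = 757.1600 / 80.1891 = 9.44218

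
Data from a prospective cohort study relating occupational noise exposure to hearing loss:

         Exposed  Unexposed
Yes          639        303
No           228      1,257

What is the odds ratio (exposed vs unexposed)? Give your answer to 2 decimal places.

Reading the table with exposure as columns: a = 639 (Exposed, case), b = 228 (Exposed, non-case), c = 303 (Unexposed, case), d = 1257.
OR = (a·d)/(b·c) = (639 × 1257) / (228 × 303) = 803223 / 69084 = 11.62676
The odds of hearing loss are about 11.63 times as high in the exposed group.

11.63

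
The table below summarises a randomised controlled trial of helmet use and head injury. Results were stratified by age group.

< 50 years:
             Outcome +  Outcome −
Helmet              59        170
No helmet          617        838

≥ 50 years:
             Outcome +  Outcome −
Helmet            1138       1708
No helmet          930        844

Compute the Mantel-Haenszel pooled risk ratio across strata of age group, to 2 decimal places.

RR_MH = Σ(aᵢ·n₀ᵢ/nᵢ) / Σ(cᵢ·n₁ᵢ/nᵢ), with n₁ᵢ = aᵢ+bᵢ (exposed), n₀ᵢ = cᵢ+dᵢ (unexposed), nᵢ = n₁ᵢ+n₀ᵢ.
Stratum 1 (< 50 years): n₁ = 229, n₀ = 1455, n = 1684; a·n₀/n = 59·1455/1684 = 50.9768; c·n₁/n = 617·229/1684 = 83.9032
Stratum 2 (≥ 50 years): n₁ = 2846, n₀ = 1774, n = 4620; a·n₀/n = 1138·1774/4620 = 436.9723; c·n₁/n = 930·2846/4620 = 572.8961
RR_MH = (50.9768 + 436.9723) / (83.9032 + 572.8961) = 487.9491 / 656.7993 = 0.74292

0.74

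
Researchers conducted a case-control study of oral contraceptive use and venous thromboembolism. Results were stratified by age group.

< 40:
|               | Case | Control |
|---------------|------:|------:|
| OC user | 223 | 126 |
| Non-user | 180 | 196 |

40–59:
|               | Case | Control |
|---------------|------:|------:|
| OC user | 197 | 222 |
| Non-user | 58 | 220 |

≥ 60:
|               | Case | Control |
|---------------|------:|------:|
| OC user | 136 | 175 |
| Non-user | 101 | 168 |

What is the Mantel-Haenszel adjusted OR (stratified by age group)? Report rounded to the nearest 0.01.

2.02

OR_MH = Σ(aᵢdᵢ/nᵢ) / Σ(bᵢcᵢ/nᵢ), where nᵢ is the stratum total.
Stratum 1 (< 40): n = 725; a·d/n = 223·196/725 = 60.2869; b·c/n = 126·180/725 = 31.2828
Stratum 2 (40–59): n = 697; a·d/n = 197·220/697 = 62.1808; b·c/n = 222·58/697 = 18.4735
Stratum 3 (≥ 60): n = 580; a·d/n = 136·168/580 = 39.3931; b·c/n = 175·101/580 = 30.4741
OR_MH = (60.2869 + 62.1808 + 39.3931) / (31.2828 + 18.4735 + 30.4741) = 161.8608 / 80.2304 = 2.01745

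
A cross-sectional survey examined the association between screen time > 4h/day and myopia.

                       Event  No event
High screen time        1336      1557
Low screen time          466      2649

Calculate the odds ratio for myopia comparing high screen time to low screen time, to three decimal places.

4.878

Cells: a = 1336, b = 1557, c = 466, d = 2649.
OR = (a·d)/(b·c) = (1336 × 2649) / (1557 × 466) = 3539064 / 725562 = 4.87769
The odds of myopia are about 4.88 times as high in the high screen time group.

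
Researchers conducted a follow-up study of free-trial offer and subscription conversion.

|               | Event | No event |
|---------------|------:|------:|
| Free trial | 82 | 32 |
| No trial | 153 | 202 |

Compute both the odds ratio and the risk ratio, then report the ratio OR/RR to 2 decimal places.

2.03

Cells: a = 82, b = 32, c = 153, d = 202.
OR = (82·202)/(32·153) = 16564/4896 = 3.38317
Risk in exposed = 82/114 = 0.71930; risk in unexposed = 153/355 = 0.43099; RR = 1.66896
OR/RR = 3.38317 / 1.66896 = 2.02711
The outcome is not rare, so the OR lies further from 1 than the RR.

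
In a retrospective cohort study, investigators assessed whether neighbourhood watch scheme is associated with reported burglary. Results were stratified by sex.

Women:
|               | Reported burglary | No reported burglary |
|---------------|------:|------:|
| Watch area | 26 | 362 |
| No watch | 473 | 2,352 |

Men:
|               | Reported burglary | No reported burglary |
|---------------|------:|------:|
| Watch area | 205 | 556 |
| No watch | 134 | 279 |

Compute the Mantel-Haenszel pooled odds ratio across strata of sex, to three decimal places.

0.580

OR_MH = Σ(aᵢdᵢ/nᵢ) / Σ(bᵢcᵢ/nᵢ), where nᵢ is the stratum total.
Stratum 1 (Women): n = 3213; a·d/n = 26·2352/3213 = 19.0327; b·c/n = 362·473/3213 = 53.2916
Stratum 2 (Men): n = 1174; a·d/n = 205·279/1174 = 48.7181; b·c/n = 556·134/1174 = 63.4617
OR_MH = (19.0327 + 48.7181) / (53.2916 + 63.4617) = 67.7507 / 116.7533 = 0.58029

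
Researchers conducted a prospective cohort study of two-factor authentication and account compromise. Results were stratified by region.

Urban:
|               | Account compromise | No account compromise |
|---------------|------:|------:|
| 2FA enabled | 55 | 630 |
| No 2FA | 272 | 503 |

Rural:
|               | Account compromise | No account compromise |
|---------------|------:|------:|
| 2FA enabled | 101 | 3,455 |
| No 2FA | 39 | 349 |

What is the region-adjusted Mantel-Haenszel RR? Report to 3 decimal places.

RR_MH = Σ(aᵢ·n₀ᵢ/nᵢ) / Σ(cᵢ·n₁ᵢ/nᵢ), with n₁ᵢ = aᵢ+bᵢ (exposed), n₀ᵢ = cᵢ+dᵢ (unexposed), nᵢ = n₁ᵢ+n₀ᵢ.
Stratum 1 (Urban): n₁ = 685, n₀ = 775, n = 1460; a·n₀/n = 55·775/1460 = 29.1952; c·n₁/n = 272·685/1460 = 127.6164
Stratum 2 (Rural): n₁ = 3556, n₀ = 388, n = 3944; a·n₀/n = 101·388/3944 = 9.9361; c·n₁/n = 39·3556/3944 = 35.1633
RR_MH = (29.1952 + 9.9361) / (127.6164 + 35.1633) = 39.1313 / 162.7797 = 0.24039

0.240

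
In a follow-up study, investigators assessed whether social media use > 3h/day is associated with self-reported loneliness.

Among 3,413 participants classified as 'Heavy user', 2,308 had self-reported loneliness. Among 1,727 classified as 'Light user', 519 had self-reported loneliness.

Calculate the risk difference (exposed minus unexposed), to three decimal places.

0.376

From the description: a = 2308, b = 1105, c = 519, d = 1208.
Risk in exposed = 2308/3413 = 0.676238; risk in unexposed = 519/1727 = 0.300521.
Risk difference = 0.676238 − 0.300521 = 0.375717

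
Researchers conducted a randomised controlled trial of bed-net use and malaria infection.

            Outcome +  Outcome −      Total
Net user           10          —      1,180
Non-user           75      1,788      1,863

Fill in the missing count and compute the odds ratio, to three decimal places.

0.204

The missing cell is in the exposed row: 1180 − 10 = 1170.
So a = 10, b = 1170, c = 75, d = 1788.
OR = (a·d)/(b·c) = (10 × 1788) / (1170 × 75) = 17880 / 87750 = 0.20376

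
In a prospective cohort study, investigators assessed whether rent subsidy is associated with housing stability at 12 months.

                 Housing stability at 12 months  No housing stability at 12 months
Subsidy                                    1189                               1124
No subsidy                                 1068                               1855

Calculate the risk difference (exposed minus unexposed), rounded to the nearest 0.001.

0.149

Cells: a = 1189, b = 1124, c = 1068, d = 1855.
Risk in exposed = 1189/2313 = 0.514051; risk in unexposed = 1068/2923 = 0.365378.
Risk difference = 0.514051 − 0.365378 = 0.148673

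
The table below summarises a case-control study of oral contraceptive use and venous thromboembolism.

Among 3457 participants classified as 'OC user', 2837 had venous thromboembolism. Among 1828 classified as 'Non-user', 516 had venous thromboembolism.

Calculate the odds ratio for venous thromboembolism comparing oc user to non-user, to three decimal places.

11.635

From the description: a = 2837, b = 620, c = 516, d = 1312.
OR = (a·d)/(b·c) = (2837 × 1312) / (620 × 516) = 3722144 / 319920 = 11.63461
The odds of venous thromboembolism are about 11.63 times as high in the oc user group.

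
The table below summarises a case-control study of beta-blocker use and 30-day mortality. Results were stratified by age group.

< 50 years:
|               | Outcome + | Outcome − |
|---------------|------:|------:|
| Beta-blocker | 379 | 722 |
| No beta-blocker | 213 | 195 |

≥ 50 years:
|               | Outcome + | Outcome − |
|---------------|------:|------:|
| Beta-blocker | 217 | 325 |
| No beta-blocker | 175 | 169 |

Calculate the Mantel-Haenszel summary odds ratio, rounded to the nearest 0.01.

OR_MH = Σ(aᵢdᵢ/nᵢ) / Σ(bᵢcᵢ/nᵢ), where nᵢ is the stratum total.
Stratum 1 (< 50 years): n = 1509; a·d/n = 379·195/1509 = 48.9761; b·c/n = 722·213/1509 = 101.9125
Stratum 2 (≥ 50 years): n = 886; a·d/n = 217·169/886 = 41.3916; b·c/n = 325·175/886 = 64.1930
OR_MH = (48.9761 + 41.3916) / (101.9125 + 64.1930) = 90.3678 / 166.1055 = 0.54404

0.54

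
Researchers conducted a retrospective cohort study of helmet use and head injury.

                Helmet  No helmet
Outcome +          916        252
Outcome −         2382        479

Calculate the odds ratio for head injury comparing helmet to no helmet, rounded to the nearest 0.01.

0.73

Reading the table with exposure as columns: a = 916 (Helmet, case), b = 2382 (Helmet, non-case), c = 252 (No helmet, case), d = 479.
OR = (a·d)/(b·c) = (916 × 479) / (2382 × 252) = 438764 / 600264 = 0.73095
Exposure is associated with lower odds of head injury (OR = 0.73 < 1).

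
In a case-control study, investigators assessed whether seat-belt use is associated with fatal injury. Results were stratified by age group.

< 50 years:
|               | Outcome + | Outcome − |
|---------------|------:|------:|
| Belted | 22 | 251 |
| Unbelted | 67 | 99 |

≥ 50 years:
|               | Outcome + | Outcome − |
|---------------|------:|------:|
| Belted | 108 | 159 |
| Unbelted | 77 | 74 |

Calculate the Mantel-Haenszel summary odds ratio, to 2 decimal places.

OR_MH = Σ(aᵢdᵢ/nᵢ) / Σ(bᵢcᵢ/nᵢ), where nᵢ is the stratum total.
Stratum 1 (< 50 years): n = 439; a·d/n = 22·99/439 = 4.9613; b·c/n = 251·67/439 = 38.3075
Stratum 2 (≥ 50 years): n = 418; a·d/n = 108·74/418 = 19.1196; b·c/n = 159·77/418 = 29.2895
OR_MH = (4.9613 + 19.1196) / (38.3075 + 29.2895) = 24.0809 / 67.5970 = 0.35624

0.36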